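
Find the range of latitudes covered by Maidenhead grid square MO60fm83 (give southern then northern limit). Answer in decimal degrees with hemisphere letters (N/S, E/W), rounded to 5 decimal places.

50.51250° N, 50.51667° N

Field M=12, O=14: +12·20° lon, +14·10° lat → SW at lon 60°, lat 50°.
Square 6, 0: +6·2° lon, +0·1° lat → SW at lon 72°, lat 50°.
Subsquare f=5, m=12: +5·0.0833333° lon, +12·0.0416667° lat → SW at lon 72.4167°, lat 50.5°.
Extended square 8, 3: +8·0.00833333° lon, +3·0.00416667° lat → SW at lon 72.4833°, lat 50.5125°.
Cell spans 0.00833333° lon × 0.00416667° lat.
south 50.51250° N, north 50.51667° N.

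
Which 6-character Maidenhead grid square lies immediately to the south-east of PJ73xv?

Longitude subsquare x = 23; +1 → 24, wraps to 0 = a, carry into square.
Longitude square 7; +1 → 8.
Latitude subsquare v = 21; −1 → 20 = u.

PJ83au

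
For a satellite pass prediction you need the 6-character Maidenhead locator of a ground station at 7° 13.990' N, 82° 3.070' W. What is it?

EJ87xf

Offset from 180°W / 90°S: lon 97.9488°, lat 97.2332°.
Field (20°×10°, letters A–R): 97.9488/20 → 4 → E, 97.2332/10 → 9 → J; chars EJ.
Square (2°×1°, digits 0–9): 17.9488/2 → 8, 7.2332/1 → 7; chars 87.
Subsquare (5′×2.5′, letters a–x): 1.9488/0.0833333 → 23 → x, 0.2332/0.0416667 → 5 → f; chars xf.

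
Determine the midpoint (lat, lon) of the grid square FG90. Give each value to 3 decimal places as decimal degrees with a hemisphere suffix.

Field F=5, G=6: +5·20° lon, +6·10° lat → SW at lon -80°, lat -30°.
Square 9, 0: +9·2° lon, +0·1° lat → SW at lon -62°, lat -30°.
Cell spans 2° lon × 1° lat. Centre is SW corner plus half of each.
latitude 29.500° S, longitude 61.000° W.

29.500° S, 61.000° W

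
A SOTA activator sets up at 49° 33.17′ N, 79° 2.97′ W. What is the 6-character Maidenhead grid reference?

FN09ln

Shift to the Maidenhead origin (180°W, 90°S): lon 100.9505, lat 139.5528.
Field: lon ⌊100.9505/20⌋ = 5 → F; lat ⌊139.5528/10⌋ = 13 → N.
Square: lon ⌊0.9505/2⌋ = 0; lat ⌊9.5528/1⌋ = 9.
Subsquare: lon ⌊0.9505/0.0833333⌋ = 11 → l; lat ⌊0.5528/0.0416667⌋ = 13 → n.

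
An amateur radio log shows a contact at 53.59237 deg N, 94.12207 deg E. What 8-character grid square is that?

NO73bo42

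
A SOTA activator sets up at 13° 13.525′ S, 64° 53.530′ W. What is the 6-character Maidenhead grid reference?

FH76ns

Add 180° to longitude and 90° to latitude: 115.1078, 76.7746.
Field (20°×10°, letters A–R): 115.1078/20 → 5 → F, 76.7746/10 → 7 → H; chars FH.
Square (2°×1°, digits 0–9): 15.1078/2 → 7, 6.7746/1 → 6; chars 76.
Subsquare (5′×2.5′, letters a–x): 1.1078/0.0833333 → 13 → n, 0.7746/0.0416667 → 18 → s; chars ns.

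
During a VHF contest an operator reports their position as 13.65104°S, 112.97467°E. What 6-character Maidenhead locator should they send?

OH66li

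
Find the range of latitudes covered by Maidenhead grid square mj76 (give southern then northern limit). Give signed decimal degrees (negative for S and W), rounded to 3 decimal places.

6.000, 7.000

Field M=12, J=9: +12·20° lon, +9·10° lat → SW at lon 60°, lat 0°.
Square 7, 6: +7·2° lon, +6·1° lat → SW at lon 74°, lat 6°.
Cell spans 2° lon × 1° lat.
south 6.000, north 7.000.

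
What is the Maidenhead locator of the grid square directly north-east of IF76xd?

IF86ae

Longitude subsquare x = 23; +1 → 24, wraps to 0 = a, carry into square.
Longitude square 7; +1 → 8.
Latitude subsquare d = 3; +1 → 4 = e.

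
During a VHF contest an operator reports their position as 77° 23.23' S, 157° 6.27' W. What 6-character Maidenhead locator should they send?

BB12ko

Offset from 180°W / 90°S: lon 22.8955°, lat 12.6128°.
Field: lon ⌊22.8955/20⌋ = 1 → B; lat ⌊12.6128/10⌋ = 1 → B.
Square: lon ⌊2.8955/2⌋ = 1; lat ⌊2.6128/1⌋ = 2.
Subsquare: lon ⌊0.8955/0.0833333⌋ = 10 → k; lat ⌊0.6128/0.0416667⌋ = 14 → o.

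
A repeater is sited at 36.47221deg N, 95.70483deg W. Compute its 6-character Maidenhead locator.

Add 180° to longitude and 90° to latitude: 84.2952, 126.4722.
Field: lon ⌊84.2952/20⌋ = 4 → E; lat ⌊126.4722/10⌋ = 12 → M.
Square: lon ⌊4.2952/2⌋ = 2; lat ⌊6.4722/1⌋ = 6.
Subsquare: lon ⌊0.2952/0.0833333⌋ = 3 → d; lat ⌊0.4722/0.0416667⌋ = 11 → l.

EM26dl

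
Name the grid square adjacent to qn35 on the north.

Latitude square 5; +1 → 6.
The longitude characters are unchanged.

QN36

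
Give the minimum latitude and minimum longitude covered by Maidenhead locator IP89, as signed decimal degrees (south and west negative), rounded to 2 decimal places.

69.00, -4.00

Field I=8, P=15: +8·20° lon, +15·10° lat → SW at lon -20°, lat 60°.
Square 8, 9: +8·2° lon, +9·1° lat → SW at lon -4°, lat 69°.
latitude 69.00, longitude -4.00.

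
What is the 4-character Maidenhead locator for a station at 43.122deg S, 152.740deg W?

BE36

Offset from 180°W / 90°S: lon 27.26°, lat 46.88°.
Field (20°×10°, letters A–R): 27.26/20 → 1 → B, 46.88/10 → 4 → E; chars BE.
Square (2°×1°, digits 0–9): 7.26/2 → 3, 6.88/1 → 6; chars 36.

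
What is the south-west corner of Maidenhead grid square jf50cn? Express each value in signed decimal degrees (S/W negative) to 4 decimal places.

Field J=9, F=5: +9·20° lon, +5·10° lat → SW at lon 0°, lat -40°.
Square 5, 0: +5·2° lon, +0·1° lat → SW at lon 10°, lat -40°.
Subsquare c=2, n=13: +2·0.0833333° lon, +13·0.0416667° lat → SW at lon 10.1667°, lat -39.4583°.
latitude -39.4583, longitude 10.1667.

-39.4583, 10.1667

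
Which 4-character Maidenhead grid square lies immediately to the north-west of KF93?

Longitude square 9; −1 → 8.
Latitude square 3; +1 → 4.

KF84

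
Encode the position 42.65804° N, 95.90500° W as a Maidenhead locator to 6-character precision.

EN22bp

Shift to the Maidenhead origin (180°W, 90°S): lon 84.0950, lat 132.6580.
Field: lon ⌊84.0950/20⌋ = 4 → E; lat ⌊132.6580/10⌋ = 13 → N.
Square: lon ⌊4.0950/2⌋ = 2; lat ⌊2.6580/1⌋ = 2.
Subsquare: lon ⌊0.0950/0.0833333⌋ = 1 → b; lat ⌊0.6580/0.0416667⌋ = 15 → p.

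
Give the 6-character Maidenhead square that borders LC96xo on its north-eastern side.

MC06ap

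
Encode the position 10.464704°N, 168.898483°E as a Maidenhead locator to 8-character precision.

RK40kl71

Shift to the Maidenhead origin (180°W, 90°S): lon 348.89848, lat 100.46470.
Field: 348.89848/20 → 17 → R, 100.46470/10 → 10 → K; chars RK.
Square: 8.89848/2 → 4, 0.46470/1 → 0; chars 40.
Subsquare: 0.89848/0.0833333 → 10 → k, 0.46470/0.0416667 → 11 → l; chars kl.
Extended square: 0.06515/0.00833333 → 7, 0.00637/0.00416667 → 1; chars 71.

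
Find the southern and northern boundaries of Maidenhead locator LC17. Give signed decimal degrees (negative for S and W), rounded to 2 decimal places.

-63.00, -62.00

Field L=11, C=2: +11·20° lon, +2·10° lat → SW at lon 40°, lat -70°.
Square 1, 7: +1·2° lon, +7·1° lat → SW at lon 42°, lat -63°.
Cell spans 2° lon × 1° lat.
south -63.00, north -62.00.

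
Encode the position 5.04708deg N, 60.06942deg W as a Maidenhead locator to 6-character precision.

Shift to the Maidenhead origin (180°W, 90°S): lon 119.9306, lat 95.0471.
Field (20°×10°, letters A–R): lon ⌊119.9306/20⌋ = 5 → F; lat ⌊95.0471/10⌋ = 9 → J.
Square (2°×1°, digits 0–9): lon ⌊19.9306/2⌋ = 9; lat ⌊5.0471/1⌋ = 5.
Subsquare (5′×2.5′, letters a–x): lon ⌊1.9306/0.0833333⌋ = 23 → x; lat ⌊0.0471/0.0416667⌋ = 1 → b.

FJ95xb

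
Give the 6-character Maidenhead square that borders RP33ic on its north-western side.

RP33hd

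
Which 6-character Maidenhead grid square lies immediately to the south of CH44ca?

Latitude subsquare a = 0; −1 → -1, wraps to 23 = x, carry into square.
Latitude square 4; −1 → 3.
The longitude characters are unchanged.

CH43cx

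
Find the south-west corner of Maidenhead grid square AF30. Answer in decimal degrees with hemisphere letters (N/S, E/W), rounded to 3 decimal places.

40.000° S, 174.000° W

Field A=0, F=5: +0·20° lon, +5·10° lat → SW at lon -180°, lat -40°.
Square 3, 0: +3·2° lon, +0·1° lat → SW at lon -174°, lat -40°.
latitude 40.000° S, longitude 174.000° W.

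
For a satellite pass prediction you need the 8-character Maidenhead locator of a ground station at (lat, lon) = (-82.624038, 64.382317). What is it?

Offset from 180°W / 90°S: lon 244.38232°, lat 7.37596°.
Field (20°×10°, letters A–R): 244.38232/20 → 12 → M, 7.37596/10 → 0 → A; chars MA.
Square (2°×1°, digits 0–9): 4.38232/2 → 2, 7.37596/1 → 7; chars 27.
Subsquare (5′×2.5′, letters a–x): 0.38232/0.0833333 → 4 → e, 0.37596/0.0416667 → 9 → j; chars ej.
Extended square (30″×15″, digits 0–9): 0.04898/0.00833333 → 5, 0.00096/0.00416667 → 0; chars 50.

MA27ej50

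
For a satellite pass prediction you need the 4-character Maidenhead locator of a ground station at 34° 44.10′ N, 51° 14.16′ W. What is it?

GM44

Offset from 180°W / 90°S: lon 128.76°, lat 124.73°.
Field: lon ⌊128.76/20⌋ = 6 → G; lat ⌊124.73/10⌋ = 12 → M.
Square: lon ⌊8.76/2⌋ = 4; lat ⌊4.73/1⌋ = 4.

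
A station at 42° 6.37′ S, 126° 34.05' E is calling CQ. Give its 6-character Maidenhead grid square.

PE37gv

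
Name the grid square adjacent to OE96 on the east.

Longitude square 9; +1 → 10, wraps to 0, carry into field.
Longitude field O = 14; +1 → 15 = P.
The latitude characters are unchanged.

PE06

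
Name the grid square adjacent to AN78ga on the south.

Latitude subsquare a = 0; −1 → -1, wraps to 23 = x, carry into square.
Latitude square 8; −1 → 7.
The longitude characters are unchanged.

AN77gx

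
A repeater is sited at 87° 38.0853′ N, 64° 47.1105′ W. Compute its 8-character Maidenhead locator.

FR77op52

Add 180° to longitude and 90° to latitude: 115.21483, 177.63475.
Field: 115.21483/20 → 5 → F, 177.63475/10 → 17 → R; chars FR.
Square: 15.21483/2 → 7, 7.63475/1 → 7; chars 77.
Subsquare: 1.21483/0.0833333 → 14 → o, 0.63475/0.0416667 → 15 → p; chars op.
Extended square: 0.04816/0.00833333 → 5, 0.00975/0.00416667 → 2; chars 52.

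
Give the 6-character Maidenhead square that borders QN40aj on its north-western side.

QN30xk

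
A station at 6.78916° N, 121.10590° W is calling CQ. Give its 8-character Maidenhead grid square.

Shift to the Maidenhead origin (180°W, 90°S): lon 58.89410, lat 96.78916.
Field (20°×10°, letters A–R): 58.89410/20 → 2 → C, 96.78916/10 → 9 → J; chars CJ.
Square (2°×1°, digits 0–9): 18.89410/2 → 9, 6.78916/1 → 6; chars 96.
Subsquare (5′×2.5′, letters a–x): 0.89410/0.0833333 → 10 → k, 0.78916/0.0416667 → 18 → s; chars ks.
Extended square (30″×15″, digits 0–9): 0.06077/0.00833333 → 7, 0.03916/0.00416667 → 9; chars 79.

CJ96ks79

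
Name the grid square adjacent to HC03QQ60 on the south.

HC03qp69

Latitude extended square 0; −1 → -1, wraps to 9, carry into subsquare.
Latitude subsquare q = 16; −1 → 15 = p.
The longitude characters are unchanged.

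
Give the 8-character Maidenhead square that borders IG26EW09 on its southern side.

IG26ew08

Latitude extended square 9; −1 → 8.
The longitude characters are unchanged.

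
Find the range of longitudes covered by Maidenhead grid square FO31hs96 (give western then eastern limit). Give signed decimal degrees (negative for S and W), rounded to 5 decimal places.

Field F=5, O=14: +5·20° lon, +14·10° lat → SW at lon -80°, lat 50°.
Square 3, 1: +3·2° lon, +1·1° lat → SW at lon -74°, lat 51°.
Subsquare h=7, s=18: +7·0.0833333° lon, +18·0.0416667° lat → SW at lon -73.4167°, lat 51.75°.
Extended square 9, 6: +9·0.00833333° lon, +6·0.00416667° lat → SW at lon -73.3417°, lat 51.775°.
Cell spans 0.00833333° lon × 0.00416667° lat.
west -73.34167, east -73.33333.

-73.34167, -73.33333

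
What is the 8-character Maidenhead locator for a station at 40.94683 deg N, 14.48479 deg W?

IN20sw17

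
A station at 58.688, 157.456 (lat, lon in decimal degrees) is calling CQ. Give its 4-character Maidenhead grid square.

QO88

Offset from 180°W / 90°S: lon 337.46°, lat 148.69°.
Field: 337.46/20 → 16 → Q, 148.69/10 → 14 → O; chars QO.
Square: 17.46/2 → 8, 8.69/1 → 8; chars 88.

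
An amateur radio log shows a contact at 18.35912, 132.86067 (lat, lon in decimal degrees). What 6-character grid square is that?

PK68ki

Offset from 180°W / 90°S: lon 312.8607°, lat 108.3591°.
Field: 312.8607/20 → 15 → P, 108.3591/10 → 10 → K; chars PK.
Square: 12.8607/2 → 6, 8.3591/1 → 8; chars 68.
Subsquare: 0.8607/0.0833333 → 10 → k, 0.3591/0.0416667 → 8 → i; chars ki.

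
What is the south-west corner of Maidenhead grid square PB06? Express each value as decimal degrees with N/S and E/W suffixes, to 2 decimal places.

74.00° S, 120.00° E

Field P=15, B=1: +15·20° lon, +1·10° lat → SW at lon 120°, lat -80°.
Square 0, 6: +0·2° lon, +6·1° lat → SW at lon 120°, lat -74°.
latitude 74.00° S, longitude 120.00° E.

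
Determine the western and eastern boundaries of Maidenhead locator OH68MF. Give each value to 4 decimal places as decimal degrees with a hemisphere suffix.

113.0000° E, 113.0833° E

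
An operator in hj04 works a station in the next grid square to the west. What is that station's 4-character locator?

Longitude square 0; −1 → -1, wraps to 9, carry into field.
Longitude field H = 7; −1 → 6 = G.
The latitude characters are unchanged.

GJ94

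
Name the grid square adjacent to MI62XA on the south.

MI61xx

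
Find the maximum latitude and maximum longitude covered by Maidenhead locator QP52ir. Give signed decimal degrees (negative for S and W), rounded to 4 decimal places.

Field Q=16, P=15: +16·20° lon, +15·10° lat → SW at lon 140°, lat 60°.
Square 5, 2: +5·2° lon, +2·1° lat → SW at lon 150°, lat 62°.
Subsquare i=8, r=17: +8·0.0833333° lon, +17·0.0416667° lat → SW at lon 150.667°, lat 62.7083°.
Cell spans 0.0833333° lon × 0.0416667° lat. NE corner is SW corner plus one full cell.
latitude 62.7500, longitude 150.7500.

62.7500, 150.7500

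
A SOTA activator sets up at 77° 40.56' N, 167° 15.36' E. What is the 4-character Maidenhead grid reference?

Shift to the Maidenhead origin (180°W, 90°S): lon 347.26, lat 167.68.
Field (20°×10°, letters A–R): 347.26/20 → 17 → R, 167.68/10 → 16 → Q; chars RQ.
Square (2°×1°, digits 0–9): 7.26/2 → 3, 7.68/1 → 7; chars 37.

RQ37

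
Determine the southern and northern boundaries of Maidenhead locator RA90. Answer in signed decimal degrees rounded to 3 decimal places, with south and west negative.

-90.000, -89.000

Field R=17, A=0: +17·20° lon, +0·10° lat → SW at lon 160°, lat -90°.
Square 9, 0: +9·2° lon, +0·1° lat → SW at lon 178°, lat -90°.
Cell spans 2° lon × 1° lat.
south -90.000, north -89.000.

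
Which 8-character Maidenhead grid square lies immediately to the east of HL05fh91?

Longitude extended square 9; +1 → 10, wraps to 0, carry into subsquare.
Longitude subsquare f = 5; +1 → 6 = g.
The latitude characters are unchanged.

HL05gh01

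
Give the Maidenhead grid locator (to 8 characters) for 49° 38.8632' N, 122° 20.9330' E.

Shift to the Maidenhead origin (180°W, 90°S): lon 302.34888, lat 139.64772.
Field: lon ⌊302.34888/20⌋ = 15 → P; lat ⌊139.64772/10⌋ = 13 → N.
Square: lon ⌊2.34888/2⌋ = 1; lat ⌊9.64772/1⌋ = 9.
Subsquare: lon ⌊0.34888/0.0833333⌋ = 4 → e; lat ⌊0.64772/0.0416667⌋ = 15 → p.
Extended square: lon ⌊0.01555/0.00833333⌋ = 1; lat ⌊0.02272/0.00416667⌋ = 5.

PN19ep15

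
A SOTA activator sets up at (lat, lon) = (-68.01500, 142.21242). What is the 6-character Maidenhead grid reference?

QC11cx

Shift to the Maidenhead origin (180°W, 90°S): lon 322.2124, lat 21.9850.
Field: lon ⌊322.2124/20⌋ = 16 → Q; lat ⌊21.9850/10⌋ = 2 → C.
Square: lon ⌊2.2124/2⌋ = 1; lat ⌊1.9850/1⌋ = 1.
Subsquare: lon ⌊0.2124/0.0833333⌋ = 2 → c; lat ⌊0.9850/0.0416667⌋ = 23 → x.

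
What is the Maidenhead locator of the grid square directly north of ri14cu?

RI14cv

Latitude subsquare u = 20; +1 → 21 = v.
The longitude characters are unchanged.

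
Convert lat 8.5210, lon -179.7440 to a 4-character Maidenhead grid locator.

AJ08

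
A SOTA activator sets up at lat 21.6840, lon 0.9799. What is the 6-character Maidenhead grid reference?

Offset from 180°W / 90°S: lon 180.9799°, lat 111.6840°.
Field: lon ⌊180.9799/20⌋ = 9 → J; lat ⌊111.6840/10⌋ = 11 → L.
Square: lon ⌊0.9799/2⌋ = 0; lat ⌊1.6840/1⌋ = 1.
Subsquare: lon ⌊0.9799/0.0833333⌋ = 11 → l; lat ⌊0.6840/0.0416667⌋ = 16 → q.

JL01lq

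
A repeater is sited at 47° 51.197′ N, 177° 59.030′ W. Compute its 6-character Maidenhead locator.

Add 180° to longitude and 90° to latitude: 2.0162, 137.8533.
Field: 2.0162/20 → 0 → A, 137.8533/10 → 13 → N; chars AN.
Square: 2.0162/2 → 1, 7.8533/1 → 7; chars 17.
Subsquare: 0.0162/0.0833333 → 0 → a, 0.8533/0.0416667 → 20 → u; chars au.

AN17au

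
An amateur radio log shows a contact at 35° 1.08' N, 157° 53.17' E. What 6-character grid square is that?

QM85wa

Add 180° to longitude and 90° to latitude: 337.8862, 125.0180.
Field: 337.8862/20 → 16 → Q, 125.0180/10 → 12 → M; chars QM.
Square: 17.8862/2 → 8, 5.0180/1 → 5; chars 85.
Subsquare: 1.8862/0.0833333 → 22 → w, 0.0180/0.0416667 → 0 → a; chars wa.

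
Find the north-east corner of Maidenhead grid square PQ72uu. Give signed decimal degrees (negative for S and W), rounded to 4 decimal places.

72.8750, 135.7500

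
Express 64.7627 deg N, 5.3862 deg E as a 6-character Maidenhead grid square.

JP24qs

Shift to the Maidenhead origin (180°W, 90°S): lon 185.3862, lat 154.7627.
Field (20°×10°, letters A–R): 185.3862/20 → 9 → J, 154.7627/10 → 15 → P; chars JP.
Square (2°×1°, digits 0–9): 5.3862/2 → 2, 4.7627/1 → 4; chars 24.
Subsquare (5′×2.5′, letters a–x): 1.3862/0.0833333 → 16 → q, 0.7627/0.0416667 → 18 → s; chars qs.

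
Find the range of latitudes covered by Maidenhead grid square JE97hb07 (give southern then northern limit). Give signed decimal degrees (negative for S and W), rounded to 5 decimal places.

Field J=9, E=4: +9·20° lon, +4·10° lat → SW at lon 0°, lat -50°.
Square 9, 7: +9·2° lon, +7·1° lat → SW at lon 18°, lat -43°.
Subsquare h=7, b=1: +7·0.0833333° lon, +1·0.0416667° lat → SW at lon 18.5833°, lat -42.9583°.
Extended square 0, 7: +0·0.00833333° lon, +7·0.00416667° lat → SW at lon 18.5833°, lat -42.9292°.
Cell spans 0.00833333° lon × 0.00416667° lat.
south -42.92917, north -42.92500.

-42.92917, -42.92500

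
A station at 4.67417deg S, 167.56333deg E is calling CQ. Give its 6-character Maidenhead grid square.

RI35sh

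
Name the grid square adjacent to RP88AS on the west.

Longitude subsquare a = 0; −1 → -1, wraps to 23 = x, carry into square.
Longitude square 8; −1 → 7.
The latitude characters are unchanged.

RP78xs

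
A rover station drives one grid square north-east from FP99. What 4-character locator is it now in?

Longitude square 9; +1 → 10, wraps to 0, carry into field.
Longitude field F = 5; +1 → 6 = G.
Latitude square 9; +1 → 10, wraps to 0, carry into field.
Latitude field P = 15; +1 → 16 = Q.

GQ00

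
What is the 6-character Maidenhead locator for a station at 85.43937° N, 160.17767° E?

RR05ck

Offset from 180°W / 90°S: lon 340.1777°, lat 175.4394°.
Field: 340.1777/20 → 17 → R, 175.4394/10 → 17 → R; chars RR.
Square: 0.1777/2 → 0, 5.4394/1 → 5; chars 05.
Subsquare: 0.1777/0.0833333 → 2 → c, 0.4394/0.0416667 → 10 → k; chars ck.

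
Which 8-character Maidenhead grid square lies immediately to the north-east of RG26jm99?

Longitude extended square 9; +1 → 10, wraps to 0, carry into subsquare.
Longitude subsquare j = 9; +1 → 10 = k.
Latitude extended square 9; +1 → 10, wraps to 0, carry into subsquare.
Latitude subsquare m = 12; +1 → 13 = n.

RG26kn00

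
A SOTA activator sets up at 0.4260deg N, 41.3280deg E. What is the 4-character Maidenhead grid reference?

Shift to the Maidenhead origin (180°W, 90°S): lon 221.33, lat 90.43.
Field: lon ⌊221.33/20⌋ = 11 → L; lat ⌊90.43/10⌋ = 9 → J.
Square: lon ⌊1.33/2⌋ = 0; lat ⌊0.43/1⌋ = 0.

LJ00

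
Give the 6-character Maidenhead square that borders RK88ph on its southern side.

Latitude subsquare h = 7; −1 → 6 = g.
The longitude characters are unchanged.

RK88pg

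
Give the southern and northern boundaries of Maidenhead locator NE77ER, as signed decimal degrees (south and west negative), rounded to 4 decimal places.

Field N=13, E=4: +13·20° lon, +4·10° lat → SW at lon 80°, lat -50°.
Square 7, 7: +7·2° lon, +7·1° lat → SW at lon 94°, lat -43°.
Subsquare e=4, r=17: +4·0.0833333° lon, +17·0.0416667° lat → SW at lon 94.3333°, lat -42.2917°.
Cell spans 0.0833333° lon × 0.0416667° lat.
south -42.2917, north -42.2500.

-42.2917, -42.2500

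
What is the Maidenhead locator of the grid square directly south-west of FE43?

FE32

Longitude square 4; −1 → 3.
Latitude square 3; −1 → 2.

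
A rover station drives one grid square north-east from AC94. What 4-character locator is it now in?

Longitude square 9; +1 → 10, wraps to 0, carry into field.
Longitude field A = 0; +1 → 1 = B.
Latitude square 4; +1 → 5.

BC05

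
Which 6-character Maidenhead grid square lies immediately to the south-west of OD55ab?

Longitude subsquare a = 0; −1 → -1, wraps to 23 = x, carry into square.
Longitude square 5; −1 → 4.
Latitude subsquare b = 1; −1 → 0 = a.

OD45xa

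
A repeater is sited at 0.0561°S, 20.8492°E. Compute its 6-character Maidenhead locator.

Shift to the Maidenhead origin (180°W, 90°S): lon 200.8492, lat 89.9439.
Field: lon ⌊200.8492/20⌋ = 10 → K; lat ⌊89.9439/10⌋ = 8 → I.
Square: lon ⌊0.8492/2⌋ = 0; lat ⌊9.9439/1⌋ = 9.
Subsquare: lon ⌊0.8492/0.0833333⌋ = 10 → k; lat ⌊0.9439/0.0416667⌋ = 22 → w.

KI09kw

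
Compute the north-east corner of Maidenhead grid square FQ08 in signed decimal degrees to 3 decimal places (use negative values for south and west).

Field F=5, Q=16: +5·20° lon, +16·10° lat → SW at lon -80°, lat 70°.
Square 0, 8: +0·2° lon, +8·1° lat → SW at lon -80°, lat 78°.
Cell spans 2° lon × 1° lat. NE corner is SW corner plus one full cell.
latitude 79.000, longitude -78.000.

79.000, -78.000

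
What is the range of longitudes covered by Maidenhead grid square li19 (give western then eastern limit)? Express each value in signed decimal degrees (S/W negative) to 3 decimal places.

Field L=11, I=8: +11·20° lon, +8·10° lat → SW at lon 40°, lat -10°.
Square 1, 9: +1·2° lon, +9·1° lat → SW at lon 42°, lat -1°.
Cell spans 2° lon × 1° lat.
west 42.000, east 44.000.

42.000, 44.000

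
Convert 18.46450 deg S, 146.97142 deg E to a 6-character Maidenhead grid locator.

QH31lm

Add 180° to longitude and 90° to latitude: 326.9714, 71.5355.
Field (20°×10°, letters A–R): lon ⌊326.9714/20⌋ = 16 → Q; lat ⌊71.5355/10⌋ = 7 → H.
Square (2°×1°, digits 0–9): lon ⌊6.9714/2⌋ = 3; lat ⌊1.5355/1⌋ = 1.
Subsquare (5′×2.5′, letters a–x): lon ⌊0.9714/0.0833333⌋ = 11 → l; lat ⌊0.5355/0.0416667⌋ = 12 → m.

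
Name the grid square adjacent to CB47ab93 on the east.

CB47bb03

Longitude extended square 9; +1 → 10, wraps to 0, carry into subsquare.
Longitude subsquare a = 0; +1 → 1 = b.
The latitude characters are unchanged.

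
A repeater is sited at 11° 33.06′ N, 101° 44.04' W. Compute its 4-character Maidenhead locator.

DK91

Add 180° to longitude and 90° to latitude: 78.27, 101.55.
Field (20°×10°, letters A–R): 78.27/20 → 3 → D, 101.55/10 → 10 → K; chars DK.
Square (2°×1°, digits 0–9): 18.27/2 → 9, 1.55/1 → 1; chars 91.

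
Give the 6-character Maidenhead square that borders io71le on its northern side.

IO71lf

Latitude subsquare e = 4; +1 → 5 = f.
The longitude characters are unchanged.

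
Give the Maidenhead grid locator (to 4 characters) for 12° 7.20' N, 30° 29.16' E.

KK52

Add 180° to longitude and 90° to latitude: 210.49, 102.12.
Field (20°×10°, letters A–R): lon ⌊210.49/20⌋ = 10 → K; lat ⌊102.12/10⌋ = 10 → K.
Square (2°×1°, digits 0–9): lon ⌊10.49/2⌋ = 5; lat ⌊2.12/1⌋ = 2.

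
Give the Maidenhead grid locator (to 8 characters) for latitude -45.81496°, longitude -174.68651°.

AE24pe74

Add 180° to longitude and 90° to latitude: 5.31349, 44.18504.
Field: 5.31349/20 → 0 → A, 44.18504/10 → 4 → E; chars AE.
Square: 5.31349/2 → 2, 4.18504/1 → 4; chars 24.
Subsquare: 1.31349/0.0833333 → 15 → p, 0.18504/0.0416667 → 4 → e; chars pe.
Extended square: 0.06349/0.00833333 → 7, 0.01837/0.00416667 → 4; chars 74.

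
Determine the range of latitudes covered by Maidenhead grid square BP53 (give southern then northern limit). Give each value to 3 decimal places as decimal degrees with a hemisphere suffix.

Field B=1, P=15: +1·20° lon, +15·10° lat → SW at lon -160°, lat 60°.
Square 5, 3: +5·2° lon, +3·1° lat → SW at lon -150°, lat 63°.
Cell spans 2° lon × 1° lat.
south 63.000° N, north 64.000° N.

63.000° N, 64.000° N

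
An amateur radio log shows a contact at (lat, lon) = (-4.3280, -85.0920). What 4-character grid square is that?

EI75

Shift to the Maidenhead origin (180°W, 90°S): lon 94.91, lat 85.67.
Field: lon ⌊94.91/20⌋ = 4 → E; lat ⌊85.67/10⌋ = 8 → I.
Square: lon ⌊14.91/2⌋ = 7; lat ⌊5.67/1⌋ = 5.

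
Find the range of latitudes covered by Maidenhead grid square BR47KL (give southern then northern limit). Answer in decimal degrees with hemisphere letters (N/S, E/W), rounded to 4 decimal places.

87.4583° N, 87.5000° N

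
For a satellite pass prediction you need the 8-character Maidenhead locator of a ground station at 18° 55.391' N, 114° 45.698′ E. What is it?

OK78jw11

Add 180° to longitude and 90° to latitude: 294.76163, 108.92318.
Field: 294.76163/20 → 14 → O, 108.92318/10 → 10 → K; chars OK.
Square: 14.76163/2 → 7, 8.92318/1 → 8; chars 78.
Subsquare: 0.76163/0.0833333 → 9 → j, 0.92318/0.0416667 → 22 → w; chars jw.
Extended square: 0.01163/0.00833333 → 1, 0.00652/0.00416667 → 1; chars 11.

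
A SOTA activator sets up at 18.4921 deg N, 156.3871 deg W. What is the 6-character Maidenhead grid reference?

BK18tl

Offset from 180°W / 90°S: lon 23.6129°, lat 108.4921°.
Field: lon ⌊23.6129/20⌋ = 1 → B; lat ⌊108.4921/10⌋ = 10 → K.
Square: lon ⌊3.6129/2⌋ = 1; lat ⌊8.4921/1⌋ = 8.
Subsquare: lon ⌊1.6129/0.0833333⌋ = 19 → t; lat ⌊0.4921/0.0416667⌋ = 11 → l.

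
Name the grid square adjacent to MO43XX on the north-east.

MO54aa

Longitude subsquare x = 23; +1 → 24, wraps to 0 = a, carry into square.
Longitude square 4; +1 → 5.
Latitude subsquare x = 23; +1 → 24, wraps to 0 = a, carry into square.
Latitude square 3; +1 → 4.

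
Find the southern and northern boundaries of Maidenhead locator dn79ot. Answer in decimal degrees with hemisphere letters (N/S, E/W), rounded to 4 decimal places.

Field D=3, N=13: +3·20° lon, +13·10° lat → SW at lon -120°, lat 40°.
Square 7, 9: +7·2° lon, +9·1° lat → SW at lon -106°, lat 49°.
Subsquare o=14, t=19: +14·0.0833333° lon, +19·0.0416667° lat → SW at lon -104.833°, lat 49.7917°.
Cell spans 0.0833333° lon × 0.0416667° lat.
south 49.7917° N, north 49.8333° N.

49.7917° N, 49.8333° N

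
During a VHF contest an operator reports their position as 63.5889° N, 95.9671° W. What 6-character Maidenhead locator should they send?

Add 180° to longitude and 90° to latitude: 84.0329, 153.5889.
Field: lon ⌊84.0329/20⌋ = 4 → E; lat ⌊153.5889/10⌋ = 15 → P.
Square: lon ⌊4.0329/2⌋ = 2; lat ⌊3.5889/1⌋ = 3.
Subsquare: lon ⌊0.0329/0.0833333⌋ = 0 → a; lat ⌊0.5889/0.0416667⌋ = 14 → o.

EP23ao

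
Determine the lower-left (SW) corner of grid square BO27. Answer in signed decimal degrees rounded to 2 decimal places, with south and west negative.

57.00, -156.00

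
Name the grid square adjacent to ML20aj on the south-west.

Longitude subsquare a = 0; −1 → -1, wraps to 23 = x, carry into square.
Longitude square 2; −1 → 1.
Latitude subsquare j = 9; −1 → 8 = i.

ML10xi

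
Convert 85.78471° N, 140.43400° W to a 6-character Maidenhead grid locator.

BR95ss

Offset from 180°W / 90°S: lon 39.5660°, lat 175.7847°.
Field (20°×10°, letters A–R): 39.5660/20 → 1 → B, 175.7847/10 → 17 → R; chars BR.
Square (2°×1°, digits 0–9): 19.5660/2 → 9, 5.7847/1 → 5; chars 95.
Subsquare (5′×2.5′, letters a–x): 1.5660/0.0833333 → 18 → s, 0.7847/0.0416667 → 18 → s; chars ss.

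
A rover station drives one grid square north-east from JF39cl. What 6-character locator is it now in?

JF39dm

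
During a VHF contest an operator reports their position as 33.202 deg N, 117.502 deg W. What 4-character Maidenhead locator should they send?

Add 180° to longitude and 90° to latitude: 62.50, 123.20.
Field: 62.50/20 → 3 → D, 123.20/10 → 12 → M; chars DM.
Square: 2.50/2 → 1, 3.20/1 → 3; chars 13.

DM13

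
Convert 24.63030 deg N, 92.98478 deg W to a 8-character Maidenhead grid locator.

Add 180° to longitude and 90° to latitude: 87.01522, 114.63030.
Field: 87.01522/20 → 4 → E, 114.63030/10 → 11 → L; chars EL.
Square: 7.01522/2 → 3, 4.63030/1 → 4; chars 34.
Subsquare: 1.01522/0.0833333 → 12 → m, 0.63030/0.0416667 → 15 → p; chars mp.
Extended square: 0.01522/0.00833333 → 1, 0.00530/0.00416667 → 1; chars 11.

EL34mp11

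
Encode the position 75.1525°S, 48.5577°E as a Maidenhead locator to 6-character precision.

LB44gu

Offset from 180°W / 90°S: lon 228.5577°, lat 14.8475°.
Field: 228.5577/20 → 11 → L, 14.8475/10 → 1 → B; chars LB.
Square: 8.5577/2 → 4, 4.8475/1 → 4; chars 44.
Subsquare: 0.5577/0.0833333 → 6 → g, 0.8475/0.0416667 → 20 → u; chars gu.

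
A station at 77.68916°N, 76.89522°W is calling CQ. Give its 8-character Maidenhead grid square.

FQ17nq25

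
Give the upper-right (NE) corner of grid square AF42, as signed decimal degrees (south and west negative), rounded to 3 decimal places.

Field A=0, F=5: +0·20° lon, +5·10° lat → SW at lon -180°, lat -40°.
Square 4, 2: +4·2° lon, +2·1° lat → SW at lon -172°, lat -38°.
Cell spans 2° lon × 1° lat. NE corner is SW corner plus one full cell.
latitude -37.000, longitude -170.000.

-37.000, -170.000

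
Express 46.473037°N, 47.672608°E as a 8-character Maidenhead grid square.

LN36ul03

Add 180° to longitude and 90° to latitude: 227.67261, 136.47304.
Field: lon ⌊227.67261/20⌋ = 11 → L; lat ⌊136.47304/10⌋ = 13 → N.
Square: lon ⌊7.67261/2⌋ = 3; lat ⌊6.47304/1⌋ = 6.
Subsquare: lon ⌊1.67261/0.0833333⌋ = 20 → u; lat ⌊0.47304/0.0416667⌋ = 11 → l.
Extended square: lon ⌊0.00594/0.00833333⌋ = 0; lat ⌊0.01470/0.00416667⌋ = 3.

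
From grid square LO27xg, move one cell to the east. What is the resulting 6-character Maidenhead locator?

LO37ag

Longitude subsquare x = 23; +1 → 24, wraps to 0 = a, carry into square.
Longitude square 2; +1 → 3.
The latitude characters are unchanged.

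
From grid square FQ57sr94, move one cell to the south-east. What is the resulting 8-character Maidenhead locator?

FQ57tr03

Longitude extended square 9; +1 → 10, wraps to 0, carry into subsquare.
Longitude subsquare s = 18; +1 → 19 = t.
Latitude extended square 4; −1 → 3.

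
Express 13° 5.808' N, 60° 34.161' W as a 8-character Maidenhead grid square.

FK93rc13

Add 180° to longitude and 90° to latitude: 119.43065, 103.09680.
Field: lon ⌊119.43065/20⌋ = 5 → F; lat ⌊103.09680/10⌋ = 10 → K.
Square: lon ⌊19.43065/2⌋ = 9; lat ⌊3.09680/1⌋ = 3.
Subsquare: lon ⌊1.43065/0.0833333⌋ = 17 → r; lat ⌊0.09680/0.0416667⌋ = 2 → c.
Extended square: lon ⌊0.01398/0.00833333⌋ = 1; lat ⌊0.01347/0.00416667⌋ = 3.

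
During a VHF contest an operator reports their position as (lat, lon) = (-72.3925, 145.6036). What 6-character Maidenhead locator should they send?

QB27to

Offset from 180°W / 90°S: lon 325.6036°, lat 17.6075°.
Field: 325.6036/20 → 16 → Q, 17.6075/10 → 1 → B; chars QB.
Square: 5.6036/2 → 2, 7.6075/1 → 7; chars 27.
Subsquare: 1.6036/0.0833333 → 19 → t, 0.6075/0.0416667 → 14 → o; chars to.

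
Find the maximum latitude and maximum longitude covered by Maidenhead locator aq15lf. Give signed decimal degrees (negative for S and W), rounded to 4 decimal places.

75.2500, -177.0000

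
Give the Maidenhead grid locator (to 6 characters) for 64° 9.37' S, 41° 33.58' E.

Offset from 180°W / 90°S: lon 221.5597°, lat 25.8438°.
Field: lon ⌊221.5597/20⌋ = 11 → L; lat ⌊25.8438/10⌋ = 2 → C.
Square: lon ⌊1.5597/2⌋ = 0; lat ⌊5.8438/1⌋ = 5.
Subsquare: lon ⌊1.5597/0.0833333⌋ = 18 → s; lat ⌊0.8438/0.0416667⌋ = 20 → u.

LC05su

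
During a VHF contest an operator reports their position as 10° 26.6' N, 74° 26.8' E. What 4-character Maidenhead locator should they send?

Shift to the Maidenhead origin (180°W, 90°S): lon 254.45, lat 100.44.
Field: lon ⌊254.45/20⌋ = 12 → M; lat ⌊100.44/10⌋ = 10 → K.
Square: lon ⌊14.45/2⌋ = 7; lat ⌊0.44/1⌋ = 0.

MK70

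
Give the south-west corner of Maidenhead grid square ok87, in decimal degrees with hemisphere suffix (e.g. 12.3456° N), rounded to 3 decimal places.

Field O=14, K=10: +14·20° lon, +10·10° lat → SW at lon 100°, lat 10°.
Square 8, 7: +8·2° lon, +7·1° lat → SW at lon 116°, lat 17°.
latitude 17.000° N, longitude 116.000° E.

17.000° N, 116.000° E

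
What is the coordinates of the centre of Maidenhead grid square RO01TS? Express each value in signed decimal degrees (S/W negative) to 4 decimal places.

Field R=17, O=14: +17·20° lon, +14·10° lat → SW at lon 160°, lat 50°.
Square 0, 1: +0·2° lon, +1·1° lat → SW at lon 160°, lat 51°.
Subsquare t=19, s=18: +19·0.0833333° lon, +18·0.0416667° lat → SW at lon 161.583°, lat 51.75°.
Cell spans 0.0833333° lon × 0.0416667° lat. Centre is SW corner plus half of each.
latitude 51.7708, longitude 161.6250.

51.7708, 161.6250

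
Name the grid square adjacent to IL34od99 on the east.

IL34pd09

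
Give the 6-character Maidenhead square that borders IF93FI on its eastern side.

IF93gi

Longitude subsquare f = 5; +1 → 6 = g.
The latitude characters are unchanged.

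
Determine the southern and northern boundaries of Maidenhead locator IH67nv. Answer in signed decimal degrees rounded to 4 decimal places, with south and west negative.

-12.1250, -12.0833

Field I=8, H=7: +8·20° lon, +7·10° lat → SW at lon -20°, lat -20°.
Square 6, 7: +6·2° lon, +7·1° lat → SW at lon -8°, lat -13°.
Subsquare n=13, v=21: +13·0.0833333° lon, +21·0.0416667° lat → SW at lon -6.91667°, lat -12.125°.
Cell spans 0.0833333° lon × 0.0416667° lat.
south -12.1250, north -12.0833.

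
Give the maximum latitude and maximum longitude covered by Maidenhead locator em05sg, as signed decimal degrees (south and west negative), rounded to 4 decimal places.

Field E=4, M=12: +4·20° lon, +12·10° lat → SW at lon -100°, lat 30°.
Square 0, 5: +0·2° lon, +5·1° lat → SW at lon -100°, lat 35°.
Subsquare s=18, g=6: +18·0.0833333° lon, +6·0.0416667° lat → SW at lon -98.5°, lat 35.25°.
Cell spans 0.0833333° lon × 0.0416667° lat. NE corner is SW corner plus one full cell.
latitude 35.2917, longitude -98.4167.

35.2917, -98.4167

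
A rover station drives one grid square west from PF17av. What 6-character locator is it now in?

PF07xv

Longitude subsquare a = 0; −1 → -1, wraps to 23 = x, carry into square.
Longitude square 1; −1 → 0.
The latitude characters are unchanged.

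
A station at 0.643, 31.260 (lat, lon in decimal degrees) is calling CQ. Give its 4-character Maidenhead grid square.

KJ50

Add 180° to longitude and 90° to latitude: 211.26, 90.64.
Field: 211.26/20 → 10 → K, 90.64/10 → 9 → J; chars KJ.
Square: 11.26/2 → 5, 0.64/1 → 0; chars 50.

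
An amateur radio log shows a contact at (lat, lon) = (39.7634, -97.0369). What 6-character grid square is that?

EM19ls

Offset from 180°W / 90°S: lon 82.9631°, lat 129.7634°.
Field (20°×10°, letters A–R): lon ⌊82.9631/20⌋ = 4 → E; lat ⌊129.7634/10⌋ = 12 → M.
Square (2°×1°, digits 0–9): lon ⌊2.9631/2⌋ = 1; lat ⌊9.7634/1⌋ = 9.
Subsquare (5′×2.5′, letters a–x): lon ⌊0.9631/0.0833333⌋ = 11 → l; lat ⌊0.7634/0.0416667⌋ = 18 → s.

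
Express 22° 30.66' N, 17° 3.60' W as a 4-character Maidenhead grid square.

IL12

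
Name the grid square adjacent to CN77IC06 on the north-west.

CN77hc97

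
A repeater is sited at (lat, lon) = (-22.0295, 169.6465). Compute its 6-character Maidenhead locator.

RG47tx

Offset from 180°W / 90°S: lon 349.6465°, lat 67.9705°.
Field: 349.6465/20 → 17 → R, 67.9705/10 → 6 → G; chars RG.
Square: 9.6465/2 → 4, 7.9705/1 → 7; chars 47.
Subsquare: 1.6465/0.0833333 → 19 → t, 0.9705/0.0416667 → 23 → x; chars tx.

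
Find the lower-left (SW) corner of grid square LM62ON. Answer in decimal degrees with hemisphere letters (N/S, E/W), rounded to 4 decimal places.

Field L=11, M=12: +11·20° lon, +12·10° lat → SW at lon 40°, lat 30°.
Square 6, 2: +6·2° lon, +2·1° lat → SW at lon 52°, lat 32°.
Subsquare o=14, n=13: +14·0.0833333° lon, +13·0.0416667° lat → SW at lon 53.1667°, lat 32.5417°.
latitude 32.5417° N, longitude 53.1667° E.

32.5417° N, 53.1667° E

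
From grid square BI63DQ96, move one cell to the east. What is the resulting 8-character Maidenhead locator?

Longitude extended square 9; +1 → 10, wraps to 0, carry into subsquare.
Longitude subsquare d = 3; +1 → 4 = e.
The latitude characters are unchanged.

BI63eq06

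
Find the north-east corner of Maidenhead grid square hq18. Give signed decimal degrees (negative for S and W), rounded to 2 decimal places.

79.00, -36.00

Field H=7, Q=16: +7·20° lon, +16·10° lat → SW at lon -40°, lat 70°.
Square 1, 8: +1·2° lon, +8·1° lat → SW at lon -38°, lat 78°.
Cell spans 2° lon × 1° lat. NE corner is SW corner plus one full cell.
latitude 79.00, longitude -36.00.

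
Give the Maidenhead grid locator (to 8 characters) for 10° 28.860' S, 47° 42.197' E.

Shift to the Maidenhead origin (180°W, 90°S): lon 227.70328, lat 79.51900.
Field: 227.70328/20 → 11 → L, 79.51900/10 → 7 → H; chars LH.
Square: 7.70328/2 → 3, 9.51900/1 → 9; chars 39.
Subsquare: 1.70328/0.0833333 → 20 → u, 0.51900/0.0416667 → 12 → m; chars um.
Extended square: 0.03662/0.00833333 → 4, 0.01900/0.00416667 → 4; chars 44.

LH39um44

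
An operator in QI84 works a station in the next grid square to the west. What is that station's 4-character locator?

QI74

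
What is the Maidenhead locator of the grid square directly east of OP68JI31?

OP68ji41

Longitude extended square 3; +1 → 4.
The latitude characters are unchanged.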